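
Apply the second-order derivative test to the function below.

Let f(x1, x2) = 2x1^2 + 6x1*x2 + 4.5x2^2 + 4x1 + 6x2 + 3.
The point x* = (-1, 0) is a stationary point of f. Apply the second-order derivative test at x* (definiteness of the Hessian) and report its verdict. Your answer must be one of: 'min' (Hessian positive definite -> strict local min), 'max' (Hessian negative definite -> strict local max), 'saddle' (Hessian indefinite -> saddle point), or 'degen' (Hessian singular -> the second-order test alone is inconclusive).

Compute the Hessian H = grad^2 f:
  H = [[4, 6], [6, 9]]
Verify stationarity: grad f(x*) = H x* + g = (0, 0).
Eigenvalues of H: 0, 13.
H has a zero eigenvalue (singular; positive semidefinite but not definite), so H is neither positive definite, negative definite, nor indefinite. The second-order test alone is inconclusive -> degen.
(Indeed, f is constant along the null direction of H through x*, so x* is not a strict local extremum.)

degen


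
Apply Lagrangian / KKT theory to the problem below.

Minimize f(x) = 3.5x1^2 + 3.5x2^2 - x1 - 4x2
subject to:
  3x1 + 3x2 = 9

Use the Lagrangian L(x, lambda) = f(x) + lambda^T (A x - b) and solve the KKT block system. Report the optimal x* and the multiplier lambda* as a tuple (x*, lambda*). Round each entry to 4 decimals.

Form the Lagrangian:
  L(x, lambda) = (1/2) x^T Q x + c^T x + lambda^T (A x - b)
Stationarity (grad_x L = 0): Q x + c + A^T lambda = 0.
Primal feasibility: A x = b.

This gives the KKT block system:
  [ Q   A^T ] [ x     ]   [-c ]
  [ A    0  ] [ lambda ] = [ b ]

Solving the linear system:
  x*      = (1.2857, 1.7143)
  lambda* = (-2.6667)
  f(x*)   = 7.9286

x* = (1.2857, 1.7143), lambda* = (-2.6667)


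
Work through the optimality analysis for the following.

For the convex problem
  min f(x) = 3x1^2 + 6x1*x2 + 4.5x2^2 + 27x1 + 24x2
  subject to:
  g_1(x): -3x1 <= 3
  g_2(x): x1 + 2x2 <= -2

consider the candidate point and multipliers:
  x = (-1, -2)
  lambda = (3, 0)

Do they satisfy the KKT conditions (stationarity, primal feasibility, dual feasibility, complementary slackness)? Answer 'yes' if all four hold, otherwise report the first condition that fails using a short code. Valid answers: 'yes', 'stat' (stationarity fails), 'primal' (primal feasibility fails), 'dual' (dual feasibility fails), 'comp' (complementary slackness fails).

Gradient of f: grad f(x) = Q x + c = (9, 0)
Constraint values g_i(x) = a_i^T x - b_i:
  g_1((-1, -2)) = 0
  g_2((-1, -2)) = -3
Stationarity residual: grad f(x) + sum_i lambda_i a_i = (0, 0)
  -> stationarity OK
Primal feasibility (all g_i <= 0): OK
Dual feasibility (all lambda_i >= 0): OK
Complementary slackness (lambda_i * g_i(x) = 0 for all i): OK

Verdict: yes, KKT holds.

yes


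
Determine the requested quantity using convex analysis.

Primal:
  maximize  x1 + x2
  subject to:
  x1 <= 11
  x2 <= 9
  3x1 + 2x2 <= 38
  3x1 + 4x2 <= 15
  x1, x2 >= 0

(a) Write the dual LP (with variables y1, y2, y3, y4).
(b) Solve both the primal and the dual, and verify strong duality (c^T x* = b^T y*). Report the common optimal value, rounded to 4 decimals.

The standard primal-dual pair for 'max c^T x s.t. A x <= b, x >= 0' is:
  Dual:  min b^T y  s.t.  A^T y >= c,  y >= 0.

So the dual LP is:
  minimize  11y1 + 9y2 + 38y3 + 15y4
  subject to:
    y1 + 3y3 + 3y4 >= 1
    y2 + 2y3 + 4y4 >= 1
    y1, y2, y3, y4 >= 0

Solving the primal: x* = (5, 0).
  primal value c^T x* = 5.
Solving the dual: y* = (0, 0, 0, 0.3333).
  dual value b^T y* = 5.
Strong duality: c^T x* = b^T y*. Confirmed.

5


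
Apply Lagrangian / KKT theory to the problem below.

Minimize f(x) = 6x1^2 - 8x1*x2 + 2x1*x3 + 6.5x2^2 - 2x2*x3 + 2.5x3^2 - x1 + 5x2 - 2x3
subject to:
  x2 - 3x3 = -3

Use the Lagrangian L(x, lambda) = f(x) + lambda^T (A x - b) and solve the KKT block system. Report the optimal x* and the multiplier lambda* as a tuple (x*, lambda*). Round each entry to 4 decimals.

Form the Lagrangian:
  L(x, lambda) = (1/2) x^T Q x + c^T x + lambda^T (A x - b)
Stationarity (grad_x L = 0): Q x + c + A^T lambda = 0.
Primal feasibility: A x = b.

This gives the KKT block system:
  [ Q   A^T ] [ x     ]   [-c ]
  [ A    0  ] [ lambda ] = [ b ]

Solving the linear system:
  x*      = (-0.4474, -0.5957, 0.8014)
  lambda* = (0.7679)
  f(x*)   = -0.9151

x* = (-0.4474, -0.5957, 0.8014), lambda* = (0.7679)


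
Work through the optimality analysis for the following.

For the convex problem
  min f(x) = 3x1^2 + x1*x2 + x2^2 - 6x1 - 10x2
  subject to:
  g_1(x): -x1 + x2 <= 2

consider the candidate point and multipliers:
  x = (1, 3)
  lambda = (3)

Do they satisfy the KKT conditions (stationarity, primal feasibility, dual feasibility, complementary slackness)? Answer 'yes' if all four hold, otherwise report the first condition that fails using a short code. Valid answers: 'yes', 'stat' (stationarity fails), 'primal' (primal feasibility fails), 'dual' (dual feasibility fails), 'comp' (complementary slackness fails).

Gradient of f: grad f(x) = Q x + c = (3, -3)
Constraint values g_i(x) = a_i^T x - b_i:
  g_1((1, 3)) = 0
Stationarity residual: grad f(x) + sum_i lambda_i a_i = (0, 0)
  -> stationarity OK
Primal feasibility (all g_i <= 0): OK
Dual feasibility (all lambda_i >= 0): OK
Complementary slackness (lambda_i * g_i(x) = 0 for all i): OK

Verdict: yes, KKT holds.

yes


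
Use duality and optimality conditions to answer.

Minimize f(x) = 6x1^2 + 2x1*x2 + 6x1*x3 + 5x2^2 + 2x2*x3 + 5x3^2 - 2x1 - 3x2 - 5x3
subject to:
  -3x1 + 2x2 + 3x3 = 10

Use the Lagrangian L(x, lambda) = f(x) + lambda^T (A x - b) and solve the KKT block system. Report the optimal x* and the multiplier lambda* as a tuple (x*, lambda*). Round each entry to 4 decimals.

Form the Lagrangian:
  L(x, lambda) = (1/2) x^T Q x + c^T x + lambda^T (A x - b)
Stationarity (grad_x L = 0): Q x + c + A^T lambda = 0.
Primal feasibility: A x = b.

This gives the KKT block system:
  [ Q   A^T ] [ x     ]   [-c ]
  [ A    0  ] [ lambda ] = [ b ]

Solving the linear system:
  x*      = (-1.2478, 0.5861, 1.6948)
  lambda* = (-1.8777)
  f(x*)   = 5.52

x* = (-1.2478, 0.5861, 1.6948), lambda* = (-1.8777)


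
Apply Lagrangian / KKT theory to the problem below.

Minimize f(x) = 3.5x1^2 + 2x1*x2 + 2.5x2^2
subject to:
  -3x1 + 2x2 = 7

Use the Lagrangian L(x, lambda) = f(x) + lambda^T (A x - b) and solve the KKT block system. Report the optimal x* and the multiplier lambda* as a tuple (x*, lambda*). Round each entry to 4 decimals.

Form the Lagrangian:
  L(x, lambda) = (1/2) x^T Q x + c^T x + lambda^T (A x - b)
Stationarity (grad_x L = 0): Q x + c + A^T lambda = 0.
Primal feasibility: A x = b.

This gives the KKT block system:
  [ Q   A^T ] [ x     ]   [-c ]
  [ A    0  ] [ lambda ] = [ b ]

Solving the linear system:
  x*      = (-1.3711, 1.4433)
  lambda* = (-2.2371)
  f(x*)   = 7.8299

x* = (-1.3711, 1.4433), lambda* = (-2.2371)


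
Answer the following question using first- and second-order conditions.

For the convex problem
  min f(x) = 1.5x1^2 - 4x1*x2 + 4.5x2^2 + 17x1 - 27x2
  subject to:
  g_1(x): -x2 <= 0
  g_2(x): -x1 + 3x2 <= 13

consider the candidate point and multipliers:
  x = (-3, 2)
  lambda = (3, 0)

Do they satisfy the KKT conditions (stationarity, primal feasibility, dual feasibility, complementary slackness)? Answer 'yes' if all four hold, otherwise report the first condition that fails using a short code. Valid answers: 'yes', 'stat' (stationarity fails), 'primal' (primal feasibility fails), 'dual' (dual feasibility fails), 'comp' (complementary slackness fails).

Gradient of f: grad f(x) = Q x + c = (0, 3)
Constraint values g_i(x) = a_i^T x - b_i:
  g_1((-3, 2)) = -2
  g_2((-3, 2)) = -4
Stationarity residual: grad f(x) + sum_i lambda_i a_i = (0, 0)
  -> stationarity OK
Primal feasibility (all g_i <= 0): OK
Dual feasibility (all lambda_i >= 0): OK
Complementary slackness (lambda_i * g_i(x) = 0 for all i): FAILS

Verdict: the first failing condition is complementary_slackness -> comp.

comp


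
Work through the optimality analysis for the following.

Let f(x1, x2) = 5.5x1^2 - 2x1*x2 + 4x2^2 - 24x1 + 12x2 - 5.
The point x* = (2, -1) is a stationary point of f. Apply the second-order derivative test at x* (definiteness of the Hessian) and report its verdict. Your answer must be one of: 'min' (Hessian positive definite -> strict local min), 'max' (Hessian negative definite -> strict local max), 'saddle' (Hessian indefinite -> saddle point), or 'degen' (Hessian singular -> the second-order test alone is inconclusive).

Compute the Hessian H = grad^2 f:
  H = [[11, -2], [-2, 8]]
Verify stationarity: grad f(x*) = H x* + g = (0, 0).
Eigenvalues of H: 7, 12.
Both eigenvalues > 0, so H is positive definite -> x* is a strict local min.

min


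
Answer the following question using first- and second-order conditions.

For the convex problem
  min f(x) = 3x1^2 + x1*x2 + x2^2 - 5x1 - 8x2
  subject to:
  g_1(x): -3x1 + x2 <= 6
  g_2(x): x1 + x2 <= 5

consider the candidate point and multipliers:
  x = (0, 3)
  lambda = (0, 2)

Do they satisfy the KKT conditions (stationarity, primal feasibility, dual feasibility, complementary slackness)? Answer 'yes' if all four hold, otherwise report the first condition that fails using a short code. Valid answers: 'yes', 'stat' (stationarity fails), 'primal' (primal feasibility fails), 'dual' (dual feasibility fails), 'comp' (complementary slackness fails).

Gradient of f: grad f(x) = Q x + c = (-2, -2)
Constraint values g_i(x) = a_i^T x - b_i:
  g_1((0, 3)) = -3
  g_2((0, 3)) = -2
Stationarity residual: grad f(x) + sum_i lambda_i a_i = (0, 0)
  -> stationarity OK
Primal feasibility (all g_i <= 0): OK
Dual feasibility (all lambda_i >= 0): OK
Complementary slackness (lambda_i * g_i(x) = 0 for all i): FAILS

Verdict: the first failing condition is complementary_slackness -> comp.

comp


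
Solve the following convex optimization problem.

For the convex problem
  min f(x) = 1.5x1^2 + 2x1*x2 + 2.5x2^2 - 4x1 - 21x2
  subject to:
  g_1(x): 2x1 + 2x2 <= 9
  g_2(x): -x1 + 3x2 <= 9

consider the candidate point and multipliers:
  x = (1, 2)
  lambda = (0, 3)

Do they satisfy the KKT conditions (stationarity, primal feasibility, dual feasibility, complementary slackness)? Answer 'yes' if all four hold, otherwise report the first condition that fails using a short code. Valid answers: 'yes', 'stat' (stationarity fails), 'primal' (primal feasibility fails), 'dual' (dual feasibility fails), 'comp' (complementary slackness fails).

Gradient of f: grad f(x) = Q x + c = (3, -9)
Constraint values g_i(x) = a_i^T x - b_i:
  g_1((1, 2)) = -3
  g_2((1, 2)) = -4
Stationarity residual: grad f(x) + sum_i lambda_i a_i = (0, 0)
  -> stationarity OK
Primal feasibility (all g_i <= 0): OK
Dual feasibility (all lambda_i >= 0): OK
Complementary slackness (lambda_i * g_i(x) = 0 for all i): FAILS

Verdict: the first failing condition is complementary_slackness -> comp.

comp


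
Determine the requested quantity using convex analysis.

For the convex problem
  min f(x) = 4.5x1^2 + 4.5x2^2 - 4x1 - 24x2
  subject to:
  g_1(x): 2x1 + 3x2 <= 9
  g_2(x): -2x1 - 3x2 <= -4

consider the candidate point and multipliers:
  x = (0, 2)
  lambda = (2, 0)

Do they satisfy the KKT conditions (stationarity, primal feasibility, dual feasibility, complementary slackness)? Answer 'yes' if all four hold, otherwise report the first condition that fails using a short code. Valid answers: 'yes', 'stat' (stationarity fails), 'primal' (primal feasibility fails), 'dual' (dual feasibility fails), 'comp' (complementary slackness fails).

Gradient of f: grad f(x) = Q x + c = (-4, -6)
Constraint values g_i(x) = a_i^T x - b_i:
  g_1((0, 2)) = -3
  g_2((0, 2)) = -2
Stationarity residual: grad f(x) + sum_i lambda_i a_i = (0, 0)
  -> stationarity OK
Primal feasibility (all g_i <= 0): OK
Dual feasibility (all lambda_i >= 0): OK
Complementary slackness (lambda_i * g_i(x) = 0 for all i): FAILS

Verdict: the first failing condition is complementary_slackness -> comp.

comp


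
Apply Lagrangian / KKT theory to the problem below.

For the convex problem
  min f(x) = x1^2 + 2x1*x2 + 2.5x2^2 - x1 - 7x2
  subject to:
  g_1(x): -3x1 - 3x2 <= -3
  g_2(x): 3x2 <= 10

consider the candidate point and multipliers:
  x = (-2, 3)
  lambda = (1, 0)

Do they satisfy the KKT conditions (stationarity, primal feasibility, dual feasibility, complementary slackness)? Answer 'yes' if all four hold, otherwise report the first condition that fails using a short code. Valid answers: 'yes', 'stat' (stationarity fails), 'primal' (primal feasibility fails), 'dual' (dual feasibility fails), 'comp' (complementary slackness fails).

Gradient of f: grad f(x) = Q x + c = (1, 4)
Constraint values g_i(x) = a_i^T x - b_i:
  g_1((-2, 3)) = 0
  g_2((-2, 3)) = -1
Stationarity residual: grad f(x) + sum_i lambda_i a_i = (-2, 1)
  -> stationarity FAILS
Primal feasibility (all g_i <= 0): OK
Dual feasibility (all lambda_i >= 0): OK
Complementary slackness (lambda_i * g_i(x) = 0 for all i): OK

Verdict: the first failing condition is stationarity -> stat.

stat


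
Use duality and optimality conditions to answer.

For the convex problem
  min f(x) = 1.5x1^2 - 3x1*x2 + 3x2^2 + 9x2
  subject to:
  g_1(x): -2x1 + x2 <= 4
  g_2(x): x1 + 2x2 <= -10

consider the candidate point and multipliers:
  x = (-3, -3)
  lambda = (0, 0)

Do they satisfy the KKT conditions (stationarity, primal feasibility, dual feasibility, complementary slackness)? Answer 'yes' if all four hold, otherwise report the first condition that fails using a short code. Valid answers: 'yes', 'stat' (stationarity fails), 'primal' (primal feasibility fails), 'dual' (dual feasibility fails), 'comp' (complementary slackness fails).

Gradient of f: grad f(x) = Q x + c = (0, 0)
Constraint values g_i(x) = a_i^T x - b_i:
  g_1((-3, -3)) = -1
  g_2((-3, -3)) = 1
Stationarity residual: grad f(x) + sum_i lambda_i a_i = (0, 0)
  -> stationarity OK
Primal feasibility (all g_i <= 0): FAILS
Dual feasibility (all lambda_i >= 0): OK
Complementary slackness (lambda_i * g_i(x) = 0 for all i): OK

Verdict: the first failing condition is primal_feasibility -> primal.

primal


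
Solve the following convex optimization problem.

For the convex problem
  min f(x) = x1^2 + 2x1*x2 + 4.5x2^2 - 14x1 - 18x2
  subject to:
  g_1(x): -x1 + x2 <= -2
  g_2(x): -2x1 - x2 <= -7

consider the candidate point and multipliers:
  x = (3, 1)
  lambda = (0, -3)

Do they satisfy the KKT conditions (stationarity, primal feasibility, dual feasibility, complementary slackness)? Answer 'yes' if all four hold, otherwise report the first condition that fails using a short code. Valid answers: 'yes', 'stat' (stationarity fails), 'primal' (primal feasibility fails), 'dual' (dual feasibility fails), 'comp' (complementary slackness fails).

Gradient of f: grad f(x) = Q x + c = (-6, -3)
Constraint values g_i(x) = a_i^T x - b_i:
  g_1((3, 1)) = 0
  g_2((3, 1)) = 0
Stationarity residual: grad f(x) + sum_i lambda_i a_i = (0, 0)
  -> stationarity OK
Primal feasibility (all g_i <= 0): OK
Dual feasibility (all lambda_i >= 0): FAILS
Complementary slackness (lambda_i * g_i(x) = 0 for all i): OK

Verdict: the first failing condition is dual_feasibility -> dual.

dual


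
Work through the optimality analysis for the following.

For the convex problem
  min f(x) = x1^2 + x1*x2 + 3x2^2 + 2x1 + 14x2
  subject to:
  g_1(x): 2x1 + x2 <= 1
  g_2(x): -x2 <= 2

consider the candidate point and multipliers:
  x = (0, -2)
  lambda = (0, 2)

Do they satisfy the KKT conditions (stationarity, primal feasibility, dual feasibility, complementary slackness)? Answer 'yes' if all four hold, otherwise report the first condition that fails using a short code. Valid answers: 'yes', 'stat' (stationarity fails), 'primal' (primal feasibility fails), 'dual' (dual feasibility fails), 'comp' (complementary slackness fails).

Gradient of f: grad f(x) = Q x + c = (0, 2)
Constraint values g_i(x) = a_i^T x - b_i:
  g_1((0, -2)) = -3
  g_2((0, -2)) = 0
Stationarity residual: grad f(x) + sum_i lambda_i a_i = (0, 0)
  -> stationarity OK
Primal feasibility (all g_i <= 0): OK
Dual feasibility (all lambda_i >= 0): OK
Complementary slackness (lambda_i * g_i(x) = 0 for all i): OK

Verdict: yes, KKT holds.

yes


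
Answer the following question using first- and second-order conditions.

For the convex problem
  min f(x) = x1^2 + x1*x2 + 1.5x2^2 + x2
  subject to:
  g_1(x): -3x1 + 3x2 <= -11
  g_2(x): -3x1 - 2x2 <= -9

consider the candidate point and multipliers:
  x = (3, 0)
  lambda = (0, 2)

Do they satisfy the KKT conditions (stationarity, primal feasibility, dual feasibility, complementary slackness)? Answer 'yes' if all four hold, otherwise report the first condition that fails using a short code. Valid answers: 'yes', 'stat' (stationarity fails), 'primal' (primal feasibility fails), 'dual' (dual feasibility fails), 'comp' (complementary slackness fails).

Gradient of f: grad f(x) = Q x + c = (6, 4)
Constraint values g_i(x) = a_i^T x - b_i:
  g_1((3, 0)) = 2
  g_2((3, 0)) = 0
Stationarity residual: grad f(x) + sum_i lambda_i a_i = (0, 0)
  -> stationarity OK
Primal feasibility (all g_i <= 0): FAILS
Dual feasibility (all lambda_i >= 0): OK
Complementary slackness (lambda_i * g_i(x) = 0 for all i): OK

Verdict: the first failing condition is primal_feasibility -> primal.

primal


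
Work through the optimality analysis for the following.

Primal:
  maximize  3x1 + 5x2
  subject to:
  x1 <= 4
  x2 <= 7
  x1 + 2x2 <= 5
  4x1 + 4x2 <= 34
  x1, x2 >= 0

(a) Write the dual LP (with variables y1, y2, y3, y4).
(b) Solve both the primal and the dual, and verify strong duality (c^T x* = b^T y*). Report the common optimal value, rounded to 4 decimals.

The standard primal-dual pair for 'max c^T x s.t. A x <= b, x >= 0' is:
  Dual:  min b^T y  s.t.  A^T y >= c,  y >= 0.

So the dual LP is:
  minimize  4y1 + 7y2 + 5y3 + 34y4
  subject to:
    y1 + y3 + 4y4 >= 3
    y2 + 2y3 + 4y4 >= 5
    y1, y2, y3, y4 >= 0

Solving the primal: x* = (4, 0.5).
  primal value c^T x* = 14.5.
Solving the dual: y* = (0.5, 0, 2.5, 0).
  dual value b^T y* = 14.5.
Strong duality: c^T x* = b^T y*. Confirmed.

14.5


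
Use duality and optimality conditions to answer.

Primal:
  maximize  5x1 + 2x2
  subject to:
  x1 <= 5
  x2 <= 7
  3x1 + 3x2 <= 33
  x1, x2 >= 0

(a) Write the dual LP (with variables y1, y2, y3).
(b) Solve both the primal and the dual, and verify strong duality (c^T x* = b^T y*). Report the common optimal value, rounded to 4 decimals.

The standard primal-dual pair for 'max c^T x s.t. A x <= b, x >= 0' is:
  Dual:  min b^T y  s.t.  A^T y >= c,  y >= 0.

So the dual LP is:
  minimize  5y1 + 7y2 + 33y3
  subject to:
    y1 + 3y3 >= 5
    y2 + 3y3 >= 2
    y1, y2, y3 >= 0

Solving the primal: x* = (5, 6).
  primal value c^T x* = 37.
Solving the dual: y* = (3, 0, 0.6667).
  dual value b^T y* = 37.
Strong duality: c^T x* = b^T y*. Confirmed.

37


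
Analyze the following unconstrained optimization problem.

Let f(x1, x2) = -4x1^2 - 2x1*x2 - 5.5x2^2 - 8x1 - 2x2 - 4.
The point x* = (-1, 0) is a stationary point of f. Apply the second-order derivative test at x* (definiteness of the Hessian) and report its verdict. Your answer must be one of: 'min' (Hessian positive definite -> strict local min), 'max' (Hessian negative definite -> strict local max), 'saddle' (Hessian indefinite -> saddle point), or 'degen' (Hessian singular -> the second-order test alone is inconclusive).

Compute the Hessian H = grad^2 f:
  H = [[-8, -2], [-2, -11]]
Verify stationarity: grad f(x*) = H x* + g = (0, 0).
Eigenvalues of H: -12, -7.
Both eigenvalues < 0, so H is negative definite -> x* is a strict local max.

max


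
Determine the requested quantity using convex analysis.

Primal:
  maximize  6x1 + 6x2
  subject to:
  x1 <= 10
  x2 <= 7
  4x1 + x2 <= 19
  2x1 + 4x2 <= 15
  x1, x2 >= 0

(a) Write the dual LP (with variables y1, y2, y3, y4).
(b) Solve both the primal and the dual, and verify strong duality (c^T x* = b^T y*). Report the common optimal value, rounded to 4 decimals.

The standard primal-dual pair for 'max c^T x s.t. A x <= b, x >= 0' is:
  Dual:  min b^T y  s.t.  A^T y >= c,  y >= 0.

So the dual LP is:
  minimize  10y1 + 7y2 + 19y3 + 15y4
  subject to:
    y1 + 4y3 + 2y4 >= 6
    y2 + y3 + 4y4 >= 6
    y1, y2, y3, y4 >= 0

Solving the primal: x* = (4.3571, 1.5714).
  primal value c^T x* = 35.5714.
Solving the dual: y* = (0, 0, 0.8571, 1.2857).
  dual value b^T y* = 35.5714.
Strong duality: c^T x* = b^T y*. Confirmed.

35.5714


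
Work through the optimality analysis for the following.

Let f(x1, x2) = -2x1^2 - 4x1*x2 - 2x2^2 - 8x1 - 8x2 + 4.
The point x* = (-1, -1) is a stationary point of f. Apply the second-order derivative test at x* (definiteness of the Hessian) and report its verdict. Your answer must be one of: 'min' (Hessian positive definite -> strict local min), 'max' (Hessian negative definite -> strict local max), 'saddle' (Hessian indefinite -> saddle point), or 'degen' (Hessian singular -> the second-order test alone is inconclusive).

Compute the Hessian H = grad^2 f:
  H = [[-4, -4], [-4, -4]]
Verify stationarity: grad f(x*) = H x* + g = (0, 0).
Eigenvalues of H: -8, 0.
H has a zero eigenvalue (singular; negative semidefinite but not definite), so H is neither positive definite, negative definite, nor indefinite. The second-order test alone is inconclusive -> degen.
(Indeed, f is constant along the null direction of H through x*, so x* is not a strict local extremum.)

degen


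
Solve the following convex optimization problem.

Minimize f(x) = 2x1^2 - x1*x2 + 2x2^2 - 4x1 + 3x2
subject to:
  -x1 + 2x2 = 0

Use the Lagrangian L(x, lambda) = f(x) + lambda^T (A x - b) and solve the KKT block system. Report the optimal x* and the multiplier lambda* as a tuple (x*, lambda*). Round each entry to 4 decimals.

Form the Lagrangian:
  L(x, lambda) = (1/2) x^T Q x + c^T x + lambda^T (A x - b)
Stationarity (grad_x L = 0): Q x + c + A^T lambda = 0.
Primal feasibility: A x = b.

This gives the KKT block system:
  [ Q   A^T ] [ x     ]   [-c ]
  [ A    0  ] [ lambda ] = [ b ]

Solving the linear system:
  x*      = (0.625, 0.3125)
  lambda* = (-1.8125)
  f(x*)   = -0.7812

x* = (0.625, 0.3125), lambda* = (-1.8125)


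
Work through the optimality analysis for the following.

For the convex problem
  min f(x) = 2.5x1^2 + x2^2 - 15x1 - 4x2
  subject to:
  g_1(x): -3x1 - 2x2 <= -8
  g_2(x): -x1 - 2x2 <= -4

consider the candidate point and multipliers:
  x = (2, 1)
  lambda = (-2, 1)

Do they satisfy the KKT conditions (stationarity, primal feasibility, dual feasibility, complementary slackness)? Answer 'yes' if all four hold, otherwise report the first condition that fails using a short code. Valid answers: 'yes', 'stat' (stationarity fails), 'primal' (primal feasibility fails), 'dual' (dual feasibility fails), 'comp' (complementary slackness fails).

Gradient of f: grad f(x) = Q x + c = (-5, -2)
Constraint values g_i(x) = a_i^T x - b_i:
  g_1((2, 1)) = 0
  g_2((2, 1)) = 0
Stationarity residual: grad f(x) + sum_i lambda_i a_i = (0, 0)
  -> stationarity OK
Primal feasibility (all g_i <= 0): OK
Dual feasibility (all lambda_i >= 0): FAILS
Complementary slackness (lambda_i * g_i(x) = 0 for all i): OK

Verdict: the first failing condition is dual_feasibility -> dual.

dual


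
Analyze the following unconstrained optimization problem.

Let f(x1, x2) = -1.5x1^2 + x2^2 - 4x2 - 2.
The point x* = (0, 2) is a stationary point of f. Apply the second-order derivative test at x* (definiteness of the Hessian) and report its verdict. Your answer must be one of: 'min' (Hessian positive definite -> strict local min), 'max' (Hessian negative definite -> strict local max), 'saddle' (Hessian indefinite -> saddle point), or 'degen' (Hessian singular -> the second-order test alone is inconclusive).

Compute the Hessian H = grad^2 f:
  H = [[-3, 0], [0, 2]]
Verify stationarity: grad f(x*) = H x* + g = (0, 0).
Eigenvalues of H: -3, 2.
Eigenvalues have mixed signs, so H is indefinite -> x* is a saddle point.

saddle


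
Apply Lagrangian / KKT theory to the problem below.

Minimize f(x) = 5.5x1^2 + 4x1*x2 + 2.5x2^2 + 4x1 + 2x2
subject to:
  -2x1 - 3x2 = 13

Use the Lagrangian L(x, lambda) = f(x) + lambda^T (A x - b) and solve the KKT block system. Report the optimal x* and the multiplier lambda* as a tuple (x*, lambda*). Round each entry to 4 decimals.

Form the Lagrangian:
  L(x, lambda) = (1/2) x^T Q x + c^T x + lambda^T (A x - b)
Stationarity (grad_x L = 0): Q x + c + A^T lambda = 0.
Primal feasibility: A x = b.

This gives the KKT block system:
  [ Q   A^T ] [ x     ]   [-c ]
  [ A    0  ] [ lambda ] = [ b ]

Solving the linear system:
  x*      = (0.0282, -4.3521)
  lambda* = (-6.5493)
  f(x*)   = 38.2746

x* = (0.0282, -4.3521), lambda* = (-6.5493)


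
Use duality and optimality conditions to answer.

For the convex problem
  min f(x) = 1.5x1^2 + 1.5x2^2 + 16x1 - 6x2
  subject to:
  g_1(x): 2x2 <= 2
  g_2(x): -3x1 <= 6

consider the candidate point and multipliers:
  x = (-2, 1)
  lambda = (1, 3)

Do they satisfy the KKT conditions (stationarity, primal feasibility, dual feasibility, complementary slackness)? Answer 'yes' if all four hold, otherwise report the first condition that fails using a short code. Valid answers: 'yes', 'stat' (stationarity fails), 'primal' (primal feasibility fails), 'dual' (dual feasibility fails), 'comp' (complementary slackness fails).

Gradient of f: grad f(x) = Q x + c = (10, -3)
Constraint values g_i(x) = a_i^T x - b_i:
  g_1((-2, 1)) = 0
  g_2((-2, 1)) = 0
Stationarity residual: grad f(x) + sum_i lambda_i a_i = (1, -1)
  -> stationarity FAILS
Primal feasibility (all g_i <= 0): OK
Dual feasibility (all lambda_i >= 0): OK
Complementary slackness (lambda_i * g_i(x) = 0 for all i): OK

Verdict: the first failing condition is stationarity -> stat.

stat


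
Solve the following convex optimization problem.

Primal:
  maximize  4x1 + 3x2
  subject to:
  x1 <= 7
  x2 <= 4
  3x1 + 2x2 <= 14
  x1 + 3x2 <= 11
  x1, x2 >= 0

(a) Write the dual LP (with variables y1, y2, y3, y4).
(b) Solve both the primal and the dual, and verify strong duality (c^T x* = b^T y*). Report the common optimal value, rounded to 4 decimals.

The standard primal-dual pair for 'max c^T x s.t. A x <= b, x >= 0' is:
  Dual:  min b^T y  s.t.  A^T y >= c,  y >= 0.

So the dual LP is:
  minimize  7y1 + 4y2 + 14y3 + 11y4
  subject to:
    y1 + 3y3 + y4 >= 4
    y2 + 2y3 + 3y4 >= 3
    y1, y2, y3, y4 >= 0

Solving the primal: x* = (2.8571, 2.7143).
  primal value c^T x* = 19.5714.
Solving the dual: y* = (0, 0, 1.2857, 0.1429).
  dual value b^T y* = 19.5714.
Strong duality: c^T x* = b^T y*. Confirmed.

19.5714


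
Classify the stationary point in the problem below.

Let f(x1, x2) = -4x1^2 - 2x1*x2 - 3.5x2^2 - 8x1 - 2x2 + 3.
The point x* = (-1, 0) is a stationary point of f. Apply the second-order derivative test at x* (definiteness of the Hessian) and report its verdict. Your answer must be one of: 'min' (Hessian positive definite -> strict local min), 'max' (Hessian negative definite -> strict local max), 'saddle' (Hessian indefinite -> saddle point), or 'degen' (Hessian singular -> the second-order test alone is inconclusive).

Compute the Hessian H = grad^2 f:
  H = [[-8, -2], [-2, -7]]
Verify stationarity: grad f(x*) = H x* + g = (0, 0).
Eigenvalues of H: -9.5616, -5.4384.
Both eigenvalues < 0, so H is negative definite -> x* is a strict local max.

max


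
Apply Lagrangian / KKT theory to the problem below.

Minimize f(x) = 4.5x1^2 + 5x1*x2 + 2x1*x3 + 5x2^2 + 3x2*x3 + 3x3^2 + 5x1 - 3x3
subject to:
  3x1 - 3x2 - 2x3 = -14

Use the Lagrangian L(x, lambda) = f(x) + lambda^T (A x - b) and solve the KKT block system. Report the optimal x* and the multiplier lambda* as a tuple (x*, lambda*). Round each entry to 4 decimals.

Form the Lagrangian:
  L(x, lambda) = (1/2) x^T Q x + c^T x + lambda^T (A x - b)
Stationarity (grad_x L = 0): Q x + c + A^T lambda = 0.
Primal feasibility: A x = b.

This gives the KKT block system:
  [ Q   A^T ] [ x     ]   [-c ]
  [ A    0  ] [ lambda ] = [ b ]

Solving the linear system:
  x*      = (-2.3644, 1.4447, 1.2862)
  lambda* = (2.1613)
  f(x*)   = 7.2886

x* = (-2.3644, 1.4447, 1.2862), lambda* = (2.1613)


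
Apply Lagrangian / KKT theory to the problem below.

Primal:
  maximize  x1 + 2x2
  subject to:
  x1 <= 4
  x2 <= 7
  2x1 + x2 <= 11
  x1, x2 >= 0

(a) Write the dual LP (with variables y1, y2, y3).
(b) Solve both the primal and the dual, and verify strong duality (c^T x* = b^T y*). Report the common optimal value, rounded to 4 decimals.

The standard primal-dual pair for 'max c^T x s.t. A x <= b, x >= 0' is:
  Dual:  min b^T y  s.t.  A^T y >= c,  y >= 0.

So the dual LP is:
  minimize  4y1 + 7y2 + 11y3
  subject to:
    y1 + 2y3 >= 1
    y2 + y3 >= 2
    y1, y2, y3 >= 0

Solving the primal: x* = (2, 7).
  primal value c^T x* = 16.
Solving the dual: y* = (0, 1.5, 0.5).
  dual value b^T y* = 16.
Strong duality: c^T x* = b^T y*. Confirmed.

16


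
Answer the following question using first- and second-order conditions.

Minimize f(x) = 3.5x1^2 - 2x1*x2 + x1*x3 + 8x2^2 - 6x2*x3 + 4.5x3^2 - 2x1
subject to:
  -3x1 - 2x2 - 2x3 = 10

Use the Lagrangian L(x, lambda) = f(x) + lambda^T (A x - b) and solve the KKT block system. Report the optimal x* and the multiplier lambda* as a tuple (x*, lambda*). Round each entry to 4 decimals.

Form the Lagrangian:
  L(x, lambda) = (1/2) x^T Q x + c^T x + lambda^T (A x - b)
Stationarity (grad_x L = 0): Q x + c + A^T lambda = 0.
Primal feasibility: A x = b.

This gives the KKT block system:
  [ Q   A^T ] [ x     ]   [-c ]
  [ A    0  ] [ lambda ] = [ b ]

Solving the linear system:
  x*      = (-1.501, -1.236, -1.5126)
  lambda* = (-3.8491)
  f(x*)   = 20.7466

x* = (-1.501, -1.236, -1.5126), lambda* = (-3.8491)


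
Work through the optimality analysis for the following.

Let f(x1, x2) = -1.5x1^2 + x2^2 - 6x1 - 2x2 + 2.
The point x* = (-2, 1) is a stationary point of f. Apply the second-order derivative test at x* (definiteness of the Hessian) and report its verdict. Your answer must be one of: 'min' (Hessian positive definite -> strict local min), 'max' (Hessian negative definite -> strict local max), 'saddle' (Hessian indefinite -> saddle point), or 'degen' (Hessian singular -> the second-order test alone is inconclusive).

Compute the Hessian H = grad^2 f:
  H = [[-3, 0], [0, 2]]
Verify stationarity: grad f(x*) = H x* + g = (0, 0).
Eigenvalues of H: -3, 2.
Eigenvalues have mixed signs, so H is indefinite -> x* is a saddle point.

saddle


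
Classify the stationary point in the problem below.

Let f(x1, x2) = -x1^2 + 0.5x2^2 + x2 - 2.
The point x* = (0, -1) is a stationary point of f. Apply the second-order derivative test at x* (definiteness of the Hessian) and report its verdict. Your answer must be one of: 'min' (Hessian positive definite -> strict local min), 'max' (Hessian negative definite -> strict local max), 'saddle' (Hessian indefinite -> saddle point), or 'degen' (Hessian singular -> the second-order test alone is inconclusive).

Compute the Hessian H = grad^2 f:
  H = [[-2, 0], [0, 1]]
Verify stationarity: grad f(x*) = H x* + g = (0, 0).
Eigenvalues of H: -2, 1.
Eigenvalues have mixed signs, so H is indefinite -> x* is a saddle point.

saddle


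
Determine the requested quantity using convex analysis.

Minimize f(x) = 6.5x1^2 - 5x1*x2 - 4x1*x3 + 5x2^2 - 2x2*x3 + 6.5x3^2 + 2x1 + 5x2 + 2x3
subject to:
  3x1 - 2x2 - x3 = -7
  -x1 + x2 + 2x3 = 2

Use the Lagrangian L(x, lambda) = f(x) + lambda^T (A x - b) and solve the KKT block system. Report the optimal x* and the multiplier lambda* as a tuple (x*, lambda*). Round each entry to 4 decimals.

Form the Lagrangian:
  L(x, lambda) = (1/2) x^T Q x + c^T x + lambda^T (A x - b)
Stationarity (grad_x L = 0): Q x + c + A^T lambda = 0.
Primal feasibility: A x = b.

This gives the KKT block system:
  [ Q   A^T ] [ x     ]   [-c ]
  [ A    0  ] [ lambda ] = [ b ]

Solving the linear system:
  x*      = (-2.3212, 0.1314, -0.2263)
  lambda* = (9.5547, 0.7372)
  f(x*)   = 30.4854

x* = (-2.3212, 0.1314, -0.2263), lambda* = (9.5547, 0.7372)


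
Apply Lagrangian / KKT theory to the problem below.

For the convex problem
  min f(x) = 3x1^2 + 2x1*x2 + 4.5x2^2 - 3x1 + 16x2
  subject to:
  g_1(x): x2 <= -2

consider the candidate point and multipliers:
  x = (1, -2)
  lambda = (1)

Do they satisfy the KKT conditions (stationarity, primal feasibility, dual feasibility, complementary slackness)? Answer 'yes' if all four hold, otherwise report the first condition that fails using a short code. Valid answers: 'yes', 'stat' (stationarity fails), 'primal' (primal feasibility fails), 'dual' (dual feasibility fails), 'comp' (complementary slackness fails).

Gradient of f: grad f(x) = Q x + c = (-1, 0)
Constraint values g_i(x) = a_i^T x - b_i:
  g_1((1, -2)) = 0
Stationarity residual: grad f(x) + sum_i lambda_i a_i = (-1, 1)
  -> stationarity FAILS
Primal feasibility (all g_i <= 0): OK
Dual feasibility (all lambda_i >= 0): OK
Complementary slackness (lambda_i * g_i(x) = 0 for all i): OK

Verdict: the first failing condition is stationarity -> stat.

stat


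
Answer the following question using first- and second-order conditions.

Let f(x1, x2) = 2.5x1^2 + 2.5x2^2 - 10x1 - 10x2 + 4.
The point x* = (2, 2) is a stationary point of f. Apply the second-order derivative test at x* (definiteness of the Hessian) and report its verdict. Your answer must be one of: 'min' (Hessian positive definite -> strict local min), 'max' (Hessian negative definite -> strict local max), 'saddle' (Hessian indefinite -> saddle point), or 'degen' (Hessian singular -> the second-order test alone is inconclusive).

Compute the Hessian H = grad^2 f:
  H = [[5, 0], [0, 5]]
Verify stationarity: grad f(x*) = H x* + g = (0, 0).
Eigenvalues of H: 5, 5.
Both eigenvalues > 0, so H is positive definite -> x* is a strict local min.

min


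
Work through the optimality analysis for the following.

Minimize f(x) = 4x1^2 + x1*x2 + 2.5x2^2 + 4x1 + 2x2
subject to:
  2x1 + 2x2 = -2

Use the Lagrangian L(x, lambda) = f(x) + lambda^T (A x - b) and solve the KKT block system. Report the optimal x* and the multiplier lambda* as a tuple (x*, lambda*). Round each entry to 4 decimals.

Form the Lagrangian:
  L(x, lambda) = (1/2) x^T Q x + c^T x + lambda^T (A x - b)
Stationarity (grad_x L = 0): Q x + c + A^T lambda = 0.
Primal feasibility: A x = b.

This gives the KKT block system:
  [ Q   A^T ] [ x     ]   [-c ]
  [ A    0  ] [ lambda ] = [ b ]

Solving the linear system:
  x*      = (-0.5455, -0.4545)
  lambda* = (0.4091)
  f(x*)   = -1.1364

x* = (-0.5455, -0.4545), lambda* = (0.4091)


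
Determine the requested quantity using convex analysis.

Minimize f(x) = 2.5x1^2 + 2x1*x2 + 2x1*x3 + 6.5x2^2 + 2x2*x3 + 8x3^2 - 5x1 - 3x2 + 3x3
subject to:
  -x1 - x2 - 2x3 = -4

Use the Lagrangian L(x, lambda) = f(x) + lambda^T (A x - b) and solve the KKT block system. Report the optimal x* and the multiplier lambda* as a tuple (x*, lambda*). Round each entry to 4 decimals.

Form the Lagrangian:
  L(x, lambda) = (1/2) x^T Q x + c^T x + lambda^T (A x - b)
Stationarity (grad_x L = 0): Q x + c + A^T lambda = 0.
Primal feasibility: A x = b.

This gives the KKT block system:
  [ Q   A^T ] [ x     ]   [-c ]
  [ A    0  ] [ lambda ] = [ b ]

Solving the linear system:
  x*      = (2.3764, 0.4663, 0.5787)
  lambda* = (8.9719)
  f(x*)   = 12.1713

x* = (2.3764, 0.4663, 0.5787), lambda* = (8.9719)


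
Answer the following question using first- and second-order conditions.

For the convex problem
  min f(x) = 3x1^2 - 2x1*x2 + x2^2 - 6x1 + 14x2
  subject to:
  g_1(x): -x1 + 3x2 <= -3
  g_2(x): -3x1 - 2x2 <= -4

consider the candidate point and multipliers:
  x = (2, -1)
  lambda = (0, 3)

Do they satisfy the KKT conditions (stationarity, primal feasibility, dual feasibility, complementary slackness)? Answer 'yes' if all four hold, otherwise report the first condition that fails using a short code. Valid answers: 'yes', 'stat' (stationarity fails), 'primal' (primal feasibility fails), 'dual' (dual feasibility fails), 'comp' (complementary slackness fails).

Gradient of f: grad f(x) = Q x + c = (8, 8)
Constraint values g_i(x) = a_i^T x - b_i:
  g_1((2, -1)) = -2
  g_2((2, -1)) = 0
Stationarity residual: grad f(x) + sum_i lambda_i a_i = (-1, 2)
  -> stationarity FAILS
Primal feasibility (all g_i <= 0): OK
Dual feasibility (all lambda_i >= 0): OK
Complementary slackness (lambda_i * g_i(x) = 0 for all i): OK

Verdict: the first failing condition is stationarity -> stat.

stat


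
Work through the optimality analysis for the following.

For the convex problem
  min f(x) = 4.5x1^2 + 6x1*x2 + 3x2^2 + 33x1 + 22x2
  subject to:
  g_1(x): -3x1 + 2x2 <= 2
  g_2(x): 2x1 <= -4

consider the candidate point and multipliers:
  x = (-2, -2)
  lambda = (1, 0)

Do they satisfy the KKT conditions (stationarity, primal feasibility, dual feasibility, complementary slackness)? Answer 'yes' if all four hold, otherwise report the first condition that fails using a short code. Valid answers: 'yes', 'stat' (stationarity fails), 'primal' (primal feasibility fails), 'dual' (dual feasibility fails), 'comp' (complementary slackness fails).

Gradient of f: grad f(x) = Q x + c = (3, -2)
Constraint values g_i(x) = a_i^T x - b_i:
  g_1((-2, -2)) = 0
  g_2((-2, -2)) = 0
Stationarity residual: grad f(x) + sum_i lambda_i a_i = (0, 0)
  -> stationarity OK
Primal feasibility (all g_i <= 0): OK
Dual feasibility (all lambda_i >= 0): OK
Complementary slackness (lambda_i * g_i(x) = 0 for all i): OK

Verdict: yes, KKT holds.

yes


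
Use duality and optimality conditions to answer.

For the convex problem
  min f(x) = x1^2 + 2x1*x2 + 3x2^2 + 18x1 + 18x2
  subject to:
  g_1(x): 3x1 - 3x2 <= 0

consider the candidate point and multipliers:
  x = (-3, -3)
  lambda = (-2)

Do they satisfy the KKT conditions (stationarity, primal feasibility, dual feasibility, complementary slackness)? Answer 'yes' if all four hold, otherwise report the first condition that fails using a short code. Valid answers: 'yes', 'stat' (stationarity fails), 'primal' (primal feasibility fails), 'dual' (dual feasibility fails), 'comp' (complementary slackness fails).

Gradient of f: grad f(x) = Q x + c = (6, -6)
Constraint values g_i(x) = a_i^T x - b_i:
  g_1((-3, -3)) = 0
Stationarity residual: grad f(x) + sum_i lambda_i a_i = (0, 0)
  -> stationarity OK
Primal feasibility (all g_i <= 0): OK
Dual feasibility (all lambda_i >= 0): FAILS
Complementary slackness (lambda_i * g_i(x) = 0 for all i): OK

Verdict: the first failing condition is dual_feasibility -> dual.

dual


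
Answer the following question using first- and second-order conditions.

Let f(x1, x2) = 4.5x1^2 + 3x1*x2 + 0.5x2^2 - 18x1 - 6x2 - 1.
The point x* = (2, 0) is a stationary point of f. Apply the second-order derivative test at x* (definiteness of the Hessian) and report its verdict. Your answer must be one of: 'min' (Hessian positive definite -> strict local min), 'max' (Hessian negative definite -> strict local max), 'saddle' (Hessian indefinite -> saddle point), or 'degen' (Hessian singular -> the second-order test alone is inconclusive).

Compute the Hessian H = grad^2 f:
  H = [[9, 3], [3, 1]]
Verify stationarity: grad f(x*) = H x* + g = (0, 0).
Eigenvalues of H: 0, 10.
H has a zero eigenvalue (singular; positive semidefinite but not definite), so H is neither positive definite, negative definite, nor indefinite. The second-order test alone is inconclusive -> degen.
(Indeed, f is constant along the null direction of H through x*, so x* is not a strict local extremum.)

degen


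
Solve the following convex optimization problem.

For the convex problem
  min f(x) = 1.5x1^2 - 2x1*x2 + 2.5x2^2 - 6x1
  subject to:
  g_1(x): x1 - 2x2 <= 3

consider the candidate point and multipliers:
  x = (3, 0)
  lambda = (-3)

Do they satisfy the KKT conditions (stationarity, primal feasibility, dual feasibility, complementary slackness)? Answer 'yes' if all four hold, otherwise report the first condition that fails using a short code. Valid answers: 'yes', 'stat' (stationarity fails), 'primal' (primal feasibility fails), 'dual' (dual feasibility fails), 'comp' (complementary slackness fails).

Gradient of f: grad f(x) = Q x + c = (3, -6)
Constraint values g_i(x) = a_i^T x - b_i:
  g_1((3, 0)) = 0
Stationarity residual: grad f(x) + sum_i lambda_i a_i = (0, 0)
  -> stationarity OK
Primal feasibility (all g_i <= 0): OK
Dual feasibility (all lambda_i >= 0): FAILS
Complementary slackness (lambda_i * g_i(x) = 0 for all i): OK

Verdict: the first failing condition is dual_feasibility -> dual.

dual
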